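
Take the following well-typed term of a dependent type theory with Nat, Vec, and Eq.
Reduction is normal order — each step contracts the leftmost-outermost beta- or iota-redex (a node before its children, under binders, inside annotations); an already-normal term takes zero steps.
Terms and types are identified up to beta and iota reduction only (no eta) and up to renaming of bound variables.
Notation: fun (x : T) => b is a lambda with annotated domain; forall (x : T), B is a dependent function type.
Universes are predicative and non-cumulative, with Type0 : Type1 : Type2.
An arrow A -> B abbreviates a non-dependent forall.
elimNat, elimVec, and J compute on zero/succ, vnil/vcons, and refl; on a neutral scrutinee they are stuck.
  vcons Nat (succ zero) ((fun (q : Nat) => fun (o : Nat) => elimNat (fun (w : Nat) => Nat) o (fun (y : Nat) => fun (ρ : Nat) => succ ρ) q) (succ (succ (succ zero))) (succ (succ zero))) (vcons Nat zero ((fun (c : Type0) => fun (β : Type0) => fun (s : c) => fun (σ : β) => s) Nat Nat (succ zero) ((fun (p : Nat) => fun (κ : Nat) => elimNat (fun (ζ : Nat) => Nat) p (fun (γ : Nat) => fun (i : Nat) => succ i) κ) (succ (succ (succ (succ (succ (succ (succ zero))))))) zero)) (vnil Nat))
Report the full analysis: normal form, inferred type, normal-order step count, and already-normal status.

normal form:
  vcons Nat (succ zero) (succ (succ (succ (succ (succ zero))))) (vcons Nat zero (succ zero) (vnil Nat))
inferred type:
  Vec Nat (succ (succ zero))
steps to reach normal form (normal order): 16
started in normal form: no
first redex: a beta-redex


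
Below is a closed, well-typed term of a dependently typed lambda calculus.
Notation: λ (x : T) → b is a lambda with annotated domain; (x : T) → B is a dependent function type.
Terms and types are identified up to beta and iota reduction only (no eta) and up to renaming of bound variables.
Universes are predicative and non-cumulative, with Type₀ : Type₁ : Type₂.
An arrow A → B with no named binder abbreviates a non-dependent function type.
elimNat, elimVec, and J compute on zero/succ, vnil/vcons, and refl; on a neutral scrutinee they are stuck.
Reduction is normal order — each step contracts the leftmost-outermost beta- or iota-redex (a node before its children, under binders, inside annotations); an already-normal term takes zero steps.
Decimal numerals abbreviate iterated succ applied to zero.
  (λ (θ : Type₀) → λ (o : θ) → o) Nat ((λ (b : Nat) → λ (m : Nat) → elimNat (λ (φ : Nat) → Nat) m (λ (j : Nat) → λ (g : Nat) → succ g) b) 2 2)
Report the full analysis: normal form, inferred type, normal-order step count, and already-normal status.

resulting normal form:
  4
the term's type:
  Nat
steps to reach normal form (normal order): 11
already normal: no
first redex: a beta-redex


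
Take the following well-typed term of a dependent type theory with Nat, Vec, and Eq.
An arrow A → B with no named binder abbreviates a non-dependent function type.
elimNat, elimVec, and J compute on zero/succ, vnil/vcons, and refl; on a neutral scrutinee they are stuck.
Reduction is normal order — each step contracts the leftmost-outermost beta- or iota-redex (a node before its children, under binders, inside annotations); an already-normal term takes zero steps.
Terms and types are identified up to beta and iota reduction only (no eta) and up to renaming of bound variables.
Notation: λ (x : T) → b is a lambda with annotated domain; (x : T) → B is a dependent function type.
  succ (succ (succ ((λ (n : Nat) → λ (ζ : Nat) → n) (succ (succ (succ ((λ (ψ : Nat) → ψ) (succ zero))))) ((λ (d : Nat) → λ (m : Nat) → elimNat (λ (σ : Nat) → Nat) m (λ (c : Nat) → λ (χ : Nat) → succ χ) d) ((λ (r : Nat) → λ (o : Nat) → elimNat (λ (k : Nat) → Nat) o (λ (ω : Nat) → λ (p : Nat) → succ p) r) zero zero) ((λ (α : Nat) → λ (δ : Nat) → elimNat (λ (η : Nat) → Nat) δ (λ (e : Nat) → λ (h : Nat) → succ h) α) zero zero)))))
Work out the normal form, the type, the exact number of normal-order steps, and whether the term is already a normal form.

reduced normal form:
  succ (succ (succ (succ (succ (succ (succ zero))))))
type:
  Nat
reduction steps (normal order): 3
started in normal form: no
first redex: a beta-redex


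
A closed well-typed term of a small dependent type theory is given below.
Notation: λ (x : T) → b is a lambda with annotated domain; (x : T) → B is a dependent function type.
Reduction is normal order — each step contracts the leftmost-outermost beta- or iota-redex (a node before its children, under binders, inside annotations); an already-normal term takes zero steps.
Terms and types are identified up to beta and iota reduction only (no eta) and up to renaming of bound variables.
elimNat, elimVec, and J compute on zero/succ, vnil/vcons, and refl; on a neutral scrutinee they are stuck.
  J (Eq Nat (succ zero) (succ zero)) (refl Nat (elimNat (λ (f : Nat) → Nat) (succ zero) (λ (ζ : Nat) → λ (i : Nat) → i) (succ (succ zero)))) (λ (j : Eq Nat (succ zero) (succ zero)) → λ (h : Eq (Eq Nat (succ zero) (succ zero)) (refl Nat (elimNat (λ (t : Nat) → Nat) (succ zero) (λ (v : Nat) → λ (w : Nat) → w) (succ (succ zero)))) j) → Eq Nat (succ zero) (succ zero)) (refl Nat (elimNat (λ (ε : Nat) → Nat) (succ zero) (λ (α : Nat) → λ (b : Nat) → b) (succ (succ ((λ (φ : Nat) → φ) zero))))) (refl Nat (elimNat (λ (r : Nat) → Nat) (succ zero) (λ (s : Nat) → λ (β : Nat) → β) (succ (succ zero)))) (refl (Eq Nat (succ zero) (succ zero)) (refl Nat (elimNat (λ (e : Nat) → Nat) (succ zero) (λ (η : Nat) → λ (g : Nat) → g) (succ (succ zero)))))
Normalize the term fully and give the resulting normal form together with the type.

normal form:
  refl Nat (succ zero)
type:
  Eq Nat (succ zero) (succ zero)
observation: 9 normal-order steps normalize the term, beginning with a J iota-redex.


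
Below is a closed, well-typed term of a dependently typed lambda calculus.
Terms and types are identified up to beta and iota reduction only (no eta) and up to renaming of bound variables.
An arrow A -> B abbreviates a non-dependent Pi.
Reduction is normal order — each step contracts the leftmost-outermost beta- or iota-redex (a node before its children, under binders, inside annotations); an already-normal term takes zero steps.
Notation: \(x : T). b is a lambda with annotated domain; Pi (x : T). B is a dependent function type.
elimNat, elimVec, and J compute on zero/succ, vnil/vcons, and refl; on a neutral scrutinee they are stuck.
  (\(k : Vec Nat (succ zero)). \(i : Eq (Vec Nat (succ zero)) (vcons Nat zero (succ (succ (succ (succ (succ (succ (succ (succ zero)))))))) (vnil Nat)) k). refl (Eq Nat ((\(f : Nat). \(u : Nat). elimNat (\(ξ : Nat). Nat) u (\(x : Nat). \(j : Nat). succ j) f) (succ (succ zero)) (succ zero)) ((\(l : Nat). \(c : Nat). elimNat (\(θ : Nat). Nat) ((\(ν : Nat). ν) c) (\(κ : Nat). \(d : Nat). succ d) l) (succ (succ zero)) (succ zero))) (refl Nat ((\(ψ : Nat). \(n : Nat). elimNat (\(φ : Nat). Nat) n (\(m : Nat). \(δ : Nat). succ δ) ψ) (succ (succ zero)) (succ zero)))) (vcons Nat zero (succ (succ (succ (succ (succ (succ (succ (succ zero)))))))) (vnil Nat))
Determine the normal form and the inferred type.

resulting normal form:
  \(k : Eq (Vec Nat (succ zero)) (vcons Nat zero (succ (succ (succ (succ (succ (succ (succ (succ zero)))))))) (vnil Nat)) (vcons Nat zero (succ (succ (succ (succ (succ (succ (succ (succ zero)))))))) (vnil Nat))). refl (Eq Nat (succ (succ (succ zero))) (succ (succ (succ zero)))) (refl Nat (succ (succ (succ zero))))
type:
  Eq (Vec Nat (succ zero)) (vcons Nat zero (succ (succ (succ (succ (succ (succ (succ (succ zero)))))))) (vnil Nat)) (vcons Nat zero (succ (succ (succ (succ (succ (succ (succ (succ zero)))))))) (vnil Nat)) -> Eq (Eq Nat (succ (succ (succ zero))) (succ (succ (succ zero)))) (refl Nat (succ (succ (succ zero)))) (refl Nat (succ (succ (succ zero))))


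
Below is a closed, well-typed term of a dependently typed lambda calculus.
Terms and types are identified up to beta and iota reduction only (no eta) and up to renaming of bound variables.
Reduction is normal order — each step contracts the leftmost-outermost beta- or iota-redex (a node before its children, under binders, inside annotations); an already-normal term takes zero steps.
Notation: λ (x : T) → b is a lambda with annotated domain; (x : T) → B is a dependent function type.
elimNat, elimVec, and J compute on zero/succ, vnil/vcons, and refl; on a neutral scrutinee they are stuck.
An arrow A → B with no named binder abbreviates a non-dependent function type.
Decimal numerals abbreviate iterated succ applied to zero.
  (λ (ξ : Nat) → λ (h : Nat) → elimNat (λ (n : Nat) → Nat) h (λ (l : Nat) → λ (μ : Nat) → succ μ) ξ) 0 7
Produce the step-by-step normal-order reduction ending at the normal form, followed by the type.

normal-order reduction sequence:
  (λ (ξ : Nat) → λ (h : Nat) → elimNat (λ (n : Nat) → Nat) h (λ (l : Nat) → λ (μ : Nat) → succ μ) ξ) 0 7
  ~> (λ (ξ : Nat) → elimNat (λ (h : Nat) → Nat) ξ (λ (n : Nat) → λ (l : Nat) → succ l) 0) 7
  ~> elimNat (λ (ξ : Nat) → Nat) 7 (λ (h : Nat) → λ (n : Nat) → succ n) 0
  ~> 7
the term's type:
  Nat


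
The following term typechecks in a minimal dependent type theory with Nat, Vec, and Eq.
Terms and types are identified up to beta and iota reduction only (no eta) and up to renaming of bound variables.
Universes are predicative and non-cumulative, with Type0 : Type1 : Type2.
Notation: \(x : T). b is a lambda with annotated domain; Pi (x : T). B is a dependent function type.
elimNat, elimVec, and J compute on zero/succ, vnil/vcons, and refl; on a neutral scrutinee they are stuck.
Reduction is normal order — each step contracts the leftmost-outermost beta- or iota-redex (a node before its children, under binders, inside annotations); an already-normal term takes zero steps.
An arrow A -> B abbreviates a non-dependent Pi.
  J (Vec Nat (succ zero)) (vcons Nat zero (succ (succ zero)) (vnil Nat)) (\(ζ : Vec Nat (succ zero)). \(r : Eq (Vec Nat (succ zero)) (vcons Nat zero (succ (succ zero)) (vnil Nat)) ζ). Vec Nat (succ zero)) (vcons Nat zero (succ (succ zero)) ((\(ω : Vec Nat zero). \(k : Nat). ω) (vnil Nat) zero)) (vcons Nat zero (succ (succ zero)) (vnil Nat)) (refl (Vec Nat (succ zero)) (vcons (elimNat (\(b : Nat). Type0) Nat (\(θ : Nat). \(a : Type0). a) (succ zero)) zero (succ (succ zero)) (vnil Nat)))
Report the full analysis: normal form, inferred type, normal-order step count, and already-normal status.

resulting normal form:
  vcons Nat zero (succ (succ zero)) (vnil Nat)
the term's type:
  Vec Nat (succ zero)
reduction steps (normal order): 3
started in normal form: no
first redex: a J iota-redex


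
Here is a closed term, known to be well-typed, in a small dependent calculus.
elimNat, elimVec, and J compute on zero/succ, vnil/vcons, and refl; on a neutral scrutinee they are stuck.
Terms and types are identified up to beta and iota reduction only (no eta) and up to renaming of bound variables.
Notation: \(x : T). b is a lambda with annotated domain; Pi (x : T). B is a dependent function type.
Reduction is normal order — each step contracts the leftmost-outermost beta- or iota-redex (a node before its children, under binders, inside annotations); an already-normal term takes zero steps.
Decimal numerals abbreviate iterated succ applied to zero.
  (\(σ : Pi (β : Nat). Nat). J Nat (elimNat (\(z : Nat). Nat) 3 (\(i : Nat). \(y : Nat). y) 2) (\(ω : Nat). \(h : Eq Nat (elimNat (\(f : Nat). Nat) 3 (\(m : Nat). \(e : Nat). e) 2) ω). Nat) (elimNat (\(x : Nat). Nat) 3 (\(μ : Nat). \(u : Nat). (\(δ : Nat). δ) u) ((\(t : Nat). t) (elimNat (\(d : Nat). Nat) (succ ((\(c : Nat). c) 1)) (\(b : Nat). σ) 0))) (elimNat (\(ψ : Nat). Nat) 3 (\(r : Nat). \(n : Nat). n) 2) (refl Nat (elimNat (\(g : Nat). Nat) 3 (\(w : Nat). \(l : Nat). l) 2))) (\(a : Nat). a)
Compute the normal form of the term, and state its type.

reduced normal form:
  3
inferred type:
  Nat
observation: 13 normal-order steps separate the term from its normal form.


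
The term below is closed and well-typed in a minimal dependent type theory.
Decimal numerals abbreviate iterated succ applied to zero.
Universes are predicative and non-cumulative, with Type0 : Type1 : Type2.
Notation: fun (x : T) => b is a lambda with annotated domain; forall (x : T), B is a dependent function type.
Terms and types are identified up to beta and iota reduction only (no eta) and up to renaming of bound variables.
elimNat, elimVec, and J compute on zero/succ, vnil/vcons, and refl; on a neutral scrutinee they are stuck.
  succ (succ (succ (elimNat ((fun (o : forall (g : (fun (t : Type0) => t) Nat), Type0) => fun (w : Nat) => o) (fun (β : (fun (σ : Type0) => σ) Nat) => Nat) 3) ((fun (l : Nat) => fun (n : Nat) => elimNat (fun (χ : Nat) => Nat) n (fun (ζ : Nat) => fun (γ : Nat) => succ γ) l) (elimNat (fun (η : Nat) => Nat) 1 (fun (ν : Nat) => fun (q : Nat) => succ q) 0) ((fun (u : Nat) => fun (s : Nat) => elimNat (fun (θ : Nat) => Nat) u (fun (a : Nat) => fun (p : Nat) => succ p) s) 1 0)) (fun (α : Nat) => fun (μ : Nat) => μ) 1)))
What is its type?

type:
  Nat


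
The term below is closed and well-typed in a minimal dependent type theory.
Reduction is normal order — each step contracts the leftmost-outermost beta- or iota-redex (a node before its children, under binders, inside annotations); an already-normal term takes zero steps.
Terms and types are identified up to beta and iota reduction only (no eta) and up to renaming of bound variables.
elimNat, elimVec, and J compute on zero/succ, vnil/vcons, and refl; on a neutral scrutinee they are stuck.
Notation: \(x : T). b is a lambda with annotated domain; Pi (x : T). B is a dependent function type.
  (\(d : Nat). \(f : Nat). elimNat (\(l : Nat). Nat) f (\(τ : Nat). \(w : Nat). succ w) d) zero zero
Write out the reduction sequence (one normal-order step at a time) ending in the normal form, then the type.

reduction (normal order):
  (\(d : Nat). \(f : Nat). elimNat (\(l : Nat). Nat) f (\(τ : Nat). \(w : Nat). succ w) d) zero zero
  ~> (\(d : Nat). elimNat (\(f : Nat). Nat) d (\(l : Nat). \(τ : Nat). succ τ) zero) zero
  ~> elimNat (\(d : Nat). Nat) zero (\(f : Nat). \(l : Nat). succ l) zero
  ~> zero
inferred type:
  Nat


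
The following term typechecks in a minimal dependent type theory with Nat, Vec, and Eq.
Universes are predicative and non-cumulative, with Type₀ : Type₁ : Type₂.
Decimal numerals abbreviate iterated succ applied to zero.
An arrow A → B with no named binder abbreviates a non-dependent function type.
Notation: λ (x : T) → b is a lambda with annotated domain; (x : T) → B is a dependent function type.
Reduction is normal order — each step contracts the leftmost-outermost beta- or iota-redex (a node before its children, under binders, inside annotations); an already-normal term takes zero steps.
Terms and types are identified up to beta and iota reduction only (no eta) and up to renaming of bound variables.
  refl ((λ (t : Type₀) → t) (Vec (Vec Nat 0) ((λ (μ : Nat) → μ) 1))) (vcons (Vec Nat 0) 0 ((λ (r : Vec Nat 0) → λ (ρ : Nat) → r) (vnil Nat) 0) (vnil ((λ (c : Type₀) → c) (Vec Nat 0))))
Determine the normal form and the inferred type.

reduced normal form:
  refl (Vec (Vec Nat 0) 1) (vcons (Vec Nat 0) 0 (vnil Nat) (vnil (Vec Nat 0)))
type:
  Eq (Vec (Vec Nat 0) 1) (vcons (Vec Nat 0) 0 (vnil Nat) (vnil (Vec Nat 0))) (vcons (Vec Nat 0) 0 (vnil Nat) (vnil (Vec Nat 0)))


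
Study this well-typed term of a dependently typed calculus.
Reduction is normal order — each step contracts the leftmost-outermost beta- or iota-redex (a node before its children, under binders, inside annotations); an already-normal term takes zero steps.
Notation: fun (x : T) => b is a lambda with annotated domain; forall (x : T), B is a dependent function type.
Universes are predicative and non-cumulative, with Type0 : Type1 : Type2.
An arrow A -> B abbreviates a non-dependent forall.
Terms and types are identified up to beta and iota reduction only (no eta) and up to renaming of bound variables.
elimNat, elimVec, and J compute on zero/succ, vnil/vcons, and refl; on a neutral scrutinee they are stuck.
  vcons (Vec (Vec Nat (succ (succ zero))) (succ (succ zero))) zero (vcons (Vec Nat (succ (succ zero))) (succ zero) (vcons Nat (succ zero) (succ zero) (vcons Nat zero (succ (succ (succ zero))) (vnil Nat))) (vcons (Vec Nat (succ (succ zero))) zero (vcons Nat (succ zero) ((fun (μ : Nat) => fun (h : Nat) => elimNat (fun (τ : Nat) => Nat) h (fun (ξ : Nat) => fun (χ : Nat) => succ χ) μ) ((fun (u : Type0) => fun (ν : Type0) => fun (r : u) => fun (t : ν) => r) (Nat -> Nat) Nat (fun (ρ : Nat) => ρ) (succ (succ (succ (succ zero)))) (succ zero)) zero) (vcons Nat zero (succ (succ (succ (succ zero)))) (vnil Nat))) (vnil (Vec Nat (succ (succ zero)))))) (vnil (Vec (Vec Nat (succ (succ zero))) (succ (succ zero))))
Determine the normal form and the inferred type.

normal form:
  vcons (Vec (Vec Nat (succ (succ zero))) (succ (succ zero))) zero (vcons (Vec Nat (succ (succ zero))) (succ zero) (vcons Nat (succ zero) (succ zero) (vcons Nat zero (succ (succ (succ zero))) (vnil Nat))) (vcons (Vec Nat (succ (succ zero))) zero (vcons Nat (succ zero) (succ zero) (vcons Nat zero (succ (succ (succ (succ zero)))) (vnil Nat))) (vnil (Vec Nat (succ (succ zero)))))) (vnil (Vec (Vec Nat (succ (succ zero))) (succ (succ zero))))
inferred type:
  Vec (Vec (Vec Nat (succ (succ zero))) (succ (succ zero))) (succ zero)


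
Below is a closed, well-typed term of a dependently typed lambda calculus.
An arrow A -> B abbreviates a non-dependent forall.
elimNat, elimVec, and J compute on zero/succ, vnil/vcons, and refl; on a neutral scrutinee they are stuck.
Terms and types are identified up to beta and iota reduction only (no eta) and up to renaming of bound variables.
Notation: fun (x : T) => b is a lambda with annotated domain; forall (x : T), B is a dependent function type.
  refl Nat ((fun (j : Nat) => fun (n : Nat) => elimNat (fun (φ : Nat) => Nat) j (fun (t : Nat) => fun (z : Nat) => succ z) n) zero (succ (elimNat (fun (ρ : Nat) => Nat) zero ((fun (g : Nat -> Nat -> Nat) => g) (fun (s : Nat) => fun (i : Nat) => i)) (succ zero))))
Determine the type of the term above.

type:
  Eq Nat (succ zero) (succ zero)


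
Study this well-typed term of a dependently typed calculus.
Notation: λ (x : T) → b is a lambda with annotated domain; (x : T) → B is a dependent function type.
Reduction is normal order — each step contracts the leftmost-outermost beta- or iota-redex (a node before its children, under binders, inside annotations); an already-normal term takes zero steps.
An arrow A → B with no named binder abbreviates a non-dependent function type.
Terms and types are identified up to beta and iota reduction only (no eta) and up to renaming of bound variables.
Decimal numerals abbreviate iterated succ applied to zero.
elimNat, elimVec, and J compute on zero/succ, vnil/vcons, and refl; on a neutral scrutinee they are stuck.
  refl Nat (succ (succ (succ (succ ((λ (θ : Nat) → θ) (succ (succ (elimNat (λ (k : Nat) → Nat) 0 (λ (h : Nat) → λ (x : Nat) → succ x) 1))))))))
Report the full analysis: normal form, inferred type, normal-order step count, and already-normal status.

resulting normal form:
  refl Nat 7
the term's type:
  Eq Nat 7 7
reduction steps (normal order): 5
term was already normal: no
first contracted redex: a beta-redex


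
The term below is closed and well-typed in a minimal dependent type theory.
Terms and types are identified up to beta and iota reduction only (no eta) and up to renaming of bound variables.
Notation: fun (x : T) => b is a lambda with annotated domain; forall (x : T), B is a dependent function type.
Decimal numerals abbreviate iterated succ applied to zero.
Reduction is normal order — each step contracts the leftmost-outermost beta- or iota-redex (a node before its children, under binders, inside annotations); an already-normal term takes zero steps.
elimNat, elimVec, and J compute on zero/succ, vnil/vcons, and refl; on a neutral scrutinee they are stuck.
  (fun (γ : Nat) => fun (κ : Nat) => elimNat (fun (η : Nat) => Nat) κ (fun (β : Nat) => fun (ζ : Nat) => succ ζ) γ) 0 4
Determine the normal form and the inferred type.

normal form:
  4
the term's type:
  Nat


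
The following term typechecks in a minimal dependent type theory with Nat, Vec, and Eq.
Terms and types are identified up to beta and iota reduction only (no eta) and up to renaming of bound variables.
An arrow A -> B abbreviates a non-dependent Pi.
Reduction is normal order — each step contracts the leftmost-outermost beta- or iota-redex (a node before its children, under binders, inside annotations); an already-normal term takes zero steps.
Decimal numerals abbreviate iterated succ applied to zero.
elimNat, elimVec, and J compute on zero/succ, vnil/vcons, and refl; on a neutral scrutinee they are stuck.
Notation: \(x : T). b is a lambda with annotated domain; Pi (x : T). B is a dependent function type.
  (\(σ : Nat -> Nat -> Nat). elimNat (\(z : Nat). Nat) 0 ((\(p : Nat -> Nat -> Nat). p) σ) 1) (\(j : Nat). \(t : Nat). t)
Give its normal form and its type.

normal form:
  0
inferred type:
  Nat
observation: 6 normal-order steps normalize the term, beginning with a beta-redex.


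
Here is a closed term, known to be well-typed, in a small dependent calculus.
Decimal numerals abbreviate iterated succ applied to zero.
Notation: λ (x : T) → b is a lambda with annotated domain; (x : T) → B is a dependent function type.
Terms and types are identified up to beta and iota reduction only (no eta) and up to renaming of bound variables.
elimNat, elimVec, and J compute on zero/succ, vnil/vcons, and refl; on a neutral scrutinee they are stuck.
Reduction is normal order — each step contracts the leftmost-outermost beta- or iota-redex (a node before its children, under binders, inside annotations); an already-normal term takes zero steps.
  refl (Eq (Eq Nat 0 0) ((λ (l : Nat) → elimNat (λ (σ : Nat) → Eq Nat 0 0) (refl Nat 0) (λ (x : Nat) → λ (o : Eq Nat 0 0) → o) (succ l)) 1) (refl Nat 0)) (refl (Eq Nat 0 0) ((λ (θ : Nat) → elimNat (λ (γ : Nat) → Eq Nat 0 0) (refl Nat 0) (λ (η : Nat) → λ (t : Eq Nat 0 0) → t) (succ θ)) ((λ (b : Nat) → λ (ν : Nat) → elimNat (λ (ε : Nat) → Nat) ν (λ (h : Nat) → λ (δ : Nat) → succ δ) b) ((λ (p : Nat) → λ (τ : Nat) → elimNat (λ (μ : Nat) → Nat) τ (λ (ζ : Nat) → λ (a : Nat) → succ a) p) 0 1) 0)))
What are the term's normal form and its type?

resulting normal form:
  refl (Eq (Eq Nat 0 0) (refl Nat 0) (refl Nat 0)) (refl (Eq Nat 0 0) (refl Nat 0))
type:
  Eq (Eq (Eq Nat 0 0) (refl Nat 0) (refl Nat 0)) (refl (Eq Nat 0 0) (refl Nat 0)) (refl (Eq Nat 0 0) (refl Nat 0))


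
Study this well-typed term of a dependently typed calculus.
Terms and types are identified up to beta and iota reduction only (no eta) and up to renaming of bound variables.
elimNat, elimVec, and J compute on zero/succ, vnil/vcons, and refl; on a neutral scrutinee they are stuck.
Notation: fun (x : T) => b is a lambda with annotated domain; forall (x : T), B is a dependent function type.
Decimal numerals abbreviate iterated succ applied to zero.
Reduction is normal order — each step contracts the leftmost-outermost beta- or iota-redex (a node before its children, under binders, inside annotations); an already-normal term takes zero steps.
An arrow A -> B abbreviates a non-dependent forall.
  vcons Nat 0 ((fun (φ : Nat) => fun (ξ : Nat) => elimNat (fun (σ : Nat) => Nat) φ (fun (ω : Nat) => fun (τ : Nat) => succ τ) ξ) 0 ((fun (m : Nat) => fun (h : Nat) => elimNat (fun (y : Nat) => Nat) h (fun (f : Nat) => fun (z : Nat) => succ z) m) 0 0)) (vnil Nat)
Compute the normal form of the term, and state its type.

normal form:
  vcons Nat 0 0 (vnil Nat)
type:
  Vec Nat 1


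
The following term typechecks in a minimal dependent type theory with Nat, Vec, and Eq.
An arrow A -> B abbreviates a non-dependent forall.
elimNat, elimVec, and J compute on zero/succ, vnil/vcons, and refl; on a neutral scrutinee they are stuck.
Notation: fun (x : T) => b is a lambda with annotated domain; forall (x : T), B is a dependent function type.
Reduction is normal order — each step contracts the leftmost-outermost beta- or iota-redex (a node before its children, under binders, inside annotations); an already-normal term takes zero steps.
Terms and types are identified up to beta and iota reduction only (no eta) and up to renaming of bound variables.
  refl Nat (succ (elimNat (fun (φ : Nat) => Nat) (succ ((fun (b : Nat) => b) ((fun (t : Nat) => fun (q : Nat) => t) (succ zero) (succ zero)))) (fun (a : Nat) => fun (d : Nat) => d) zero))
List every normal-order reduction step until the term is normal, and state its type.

normal-order reduction:
  refl Nat (succ (elimNat (fun (φ : Nat) => Nat) (succ ((fun (b : Nat) => b) ((fun (t : Nat) => fun (q : Nat) => t) (succ zero) (succ zero)))) (fun (a : Nat) => fun (d : Nat) => d) zero))
  ~> refl Nat (succ (succ ((fun (φ : Nat) => φ) ((fun (b : Nat) => fun (t : Nat) => b) (succ zero) (succ zero)))))
  ~> refl Nat (succ (succ ((fun (φ : Nat) => fun (b : Nat) => φ) (succ zero) (succ zero))))
  ~> refl Nat (succ (succ ((fun (φ : Nat) => succ zero) (succ zero))))
  ~> refl Nat (succ (succ (succ zero)))
inferred type:
  Eq Nat (succ (succ (succ zero))) (succ (succ (succ zero)))


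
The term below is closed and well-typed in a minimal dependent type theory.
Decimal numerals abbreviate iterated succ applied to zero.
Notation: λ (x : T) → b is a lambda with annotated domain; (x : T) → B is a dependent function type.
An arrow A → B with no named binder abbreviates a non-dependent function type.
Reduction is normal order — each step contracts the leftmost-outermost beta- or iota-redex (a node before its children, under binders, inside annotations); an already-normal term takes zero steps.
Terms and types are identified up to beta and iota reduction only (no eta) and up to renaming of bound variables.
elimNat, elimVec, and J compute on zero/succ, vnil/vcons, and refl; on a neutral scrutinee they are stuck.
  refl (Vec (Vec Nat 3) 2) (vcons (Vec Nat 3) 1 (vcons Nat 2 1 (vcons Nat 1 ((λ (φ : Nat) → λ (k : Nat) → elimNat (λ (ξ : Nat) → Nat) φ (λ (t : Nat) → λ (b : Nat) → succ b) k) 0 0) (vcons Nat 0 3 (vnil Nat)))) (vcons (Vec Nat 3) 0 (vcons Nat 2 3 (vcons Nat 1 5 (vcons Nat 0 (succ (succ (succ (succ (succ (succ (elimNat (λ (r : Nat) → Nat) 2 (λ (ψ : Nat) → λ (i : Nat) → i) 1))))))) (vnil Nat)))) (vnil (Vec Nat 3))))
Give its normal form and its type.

reduced normal form:
  refl (Vec (Vec Nat 3) 2) (vcons (Vec Nat 3) 1 (vcons Nat 2 1 (vcons Nat 1 0 (vcons Nat 0 3 (vnil Nat)))) (vcons (Vec Nat 3) 0 (vcons Nat 2 3 (vcons Nat 1 5 (vcons Nat 0 8 (vnil Nat)))) (vnil (Vec Nat 3))))
the term's type:
  Eq (Vec (Vec Nat 3) 2) (vcons (Vec Nat 3) 1 (vcons Nat 2 1 (vcons Nat 1 0 (vcons Nat 0 3 (vnil Nat)))) (vcons (Vec Nat 3) 0 (vcons Nat 2 3 (vcons Nat 1 5 (vcons Nat 0 8 (vnil Nat)))) (vnil (Vec Nat 3)))) (vcons (Vec Nat 3) 1 (vcons Nat 2 1 (vcons Nat 1 0 (vcons Nat 0 3 (vnil Nat)))) (vcons (Vec Nat 3) 0 (vcons Nat 2 3 (vcons Nat 1 5 (vcons Nat 0 8 (vnil Nat)))) (vnil (Vec Nat 3))))
observation: reduction starts at a beta-redex, and 7 normal-order steps reach the normal form.


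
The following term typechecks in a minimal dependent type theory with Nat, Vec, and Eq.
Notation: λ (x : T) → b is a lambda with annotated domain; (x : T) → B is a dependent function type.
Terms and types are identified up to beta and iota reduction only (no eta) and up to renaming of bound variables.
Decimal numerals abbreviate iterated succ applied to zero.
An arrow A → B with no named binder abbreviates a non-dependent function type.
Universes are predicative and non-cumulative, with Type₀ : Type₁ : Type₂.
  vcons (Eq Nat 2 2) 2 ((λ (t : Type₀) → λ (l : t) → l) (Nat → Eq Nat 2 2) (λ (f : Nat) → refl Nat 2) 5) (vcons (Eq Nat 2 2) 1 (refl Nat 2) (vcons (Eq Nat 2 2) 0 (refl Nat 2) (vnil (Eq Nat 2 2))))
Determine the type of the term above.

inferred type:
  Vec (Eq Nat 2 2) 3


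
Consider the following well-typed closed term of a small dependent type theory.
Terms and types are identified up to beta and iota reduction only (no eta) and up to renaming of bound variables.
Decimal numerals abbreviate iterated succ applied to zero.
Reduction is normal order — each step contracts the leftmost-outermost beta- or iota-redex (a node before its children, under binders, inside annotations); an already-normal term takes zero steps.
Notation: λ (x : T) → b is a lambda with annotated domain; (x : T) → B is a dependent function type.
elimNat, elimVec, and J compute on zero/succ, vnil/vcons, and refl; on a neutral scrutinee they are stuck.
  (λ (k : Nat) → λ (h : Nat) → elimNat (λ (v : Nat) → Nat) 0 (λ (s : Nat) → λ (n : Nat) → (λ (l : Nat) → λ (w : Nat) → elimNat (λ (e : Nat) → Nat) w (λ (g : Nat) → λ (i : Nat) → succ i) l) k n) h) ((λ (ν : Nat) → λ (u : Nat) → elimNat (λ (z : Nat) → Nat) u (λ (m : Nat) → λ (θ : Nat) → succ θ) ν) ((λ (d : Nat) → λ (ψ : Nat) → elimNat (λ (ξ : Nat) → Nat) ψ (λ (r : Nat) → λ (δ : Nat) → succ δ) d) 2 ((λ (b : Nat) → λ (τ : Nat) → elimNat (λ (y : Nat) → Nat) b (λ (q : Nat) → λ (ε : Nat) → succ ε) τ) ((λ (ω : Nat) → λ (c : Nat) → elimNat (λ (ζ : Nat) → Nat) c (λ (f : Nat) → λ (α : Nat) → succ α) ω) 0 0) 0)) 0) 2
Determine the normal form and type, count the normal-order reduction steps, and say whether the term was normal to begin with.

resulting normal form:
  4
inferred type:
  Nat
steps to reach normal form (normal order): 75
already normal: no
first contracted redex: a beta-redex


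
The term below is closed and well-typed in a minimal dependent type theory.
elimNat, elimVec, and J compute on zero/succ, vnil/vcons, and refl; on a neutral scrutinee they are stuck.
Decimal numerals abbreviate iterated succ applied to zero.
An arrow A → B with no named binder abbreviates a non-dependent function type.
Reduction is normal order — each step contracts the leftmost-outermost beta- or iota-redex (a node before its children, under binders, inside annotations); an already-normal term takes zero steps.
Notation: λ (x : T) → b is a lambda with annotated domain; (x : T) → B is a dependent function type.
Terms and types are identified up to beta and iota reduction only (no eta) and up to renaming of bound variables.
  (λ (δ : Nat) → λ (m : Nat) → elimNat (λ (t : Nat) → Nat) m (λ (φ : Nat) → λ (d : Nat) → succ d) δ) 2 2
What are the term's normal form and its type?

normal form:
  4
type:
  Nat
observation: contracting a beta-redex first, the term normalizes in 9 steps.


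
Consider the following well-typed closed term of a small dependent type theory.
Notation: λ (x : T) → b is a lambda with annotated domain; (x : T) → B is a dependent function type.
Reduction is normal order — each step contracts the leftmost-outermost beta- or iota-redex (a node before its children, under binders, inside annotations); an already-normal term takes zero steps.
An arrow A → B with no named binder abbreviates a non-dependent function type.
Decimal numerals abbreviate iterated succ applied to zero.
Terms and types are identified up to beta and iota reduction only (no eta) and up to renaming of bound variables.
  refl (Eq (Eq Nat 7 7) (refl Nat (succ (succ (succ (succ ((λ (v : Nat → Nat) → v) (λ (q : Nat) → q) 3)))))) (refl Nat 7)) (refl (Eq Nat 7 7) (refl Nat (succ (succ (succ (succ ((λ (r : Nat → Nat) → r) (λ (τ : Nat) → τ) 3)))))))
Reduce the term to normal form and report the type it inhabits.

reduced normal form:
  refl (Eq (Eq Nat 7 7) (refl Nat 7) (refl Nat 7)) (refl (Eq Nat 7 7) (refl Nat 7))
type:
  Eq (Eq (Eq Nat 7 7) (refl Nat 7) (refl Nat 7)) (refl (Eq Nat 7 7) (refl Nat 7)) (refl (Eq Nat 7 7) (refl Nat 7))


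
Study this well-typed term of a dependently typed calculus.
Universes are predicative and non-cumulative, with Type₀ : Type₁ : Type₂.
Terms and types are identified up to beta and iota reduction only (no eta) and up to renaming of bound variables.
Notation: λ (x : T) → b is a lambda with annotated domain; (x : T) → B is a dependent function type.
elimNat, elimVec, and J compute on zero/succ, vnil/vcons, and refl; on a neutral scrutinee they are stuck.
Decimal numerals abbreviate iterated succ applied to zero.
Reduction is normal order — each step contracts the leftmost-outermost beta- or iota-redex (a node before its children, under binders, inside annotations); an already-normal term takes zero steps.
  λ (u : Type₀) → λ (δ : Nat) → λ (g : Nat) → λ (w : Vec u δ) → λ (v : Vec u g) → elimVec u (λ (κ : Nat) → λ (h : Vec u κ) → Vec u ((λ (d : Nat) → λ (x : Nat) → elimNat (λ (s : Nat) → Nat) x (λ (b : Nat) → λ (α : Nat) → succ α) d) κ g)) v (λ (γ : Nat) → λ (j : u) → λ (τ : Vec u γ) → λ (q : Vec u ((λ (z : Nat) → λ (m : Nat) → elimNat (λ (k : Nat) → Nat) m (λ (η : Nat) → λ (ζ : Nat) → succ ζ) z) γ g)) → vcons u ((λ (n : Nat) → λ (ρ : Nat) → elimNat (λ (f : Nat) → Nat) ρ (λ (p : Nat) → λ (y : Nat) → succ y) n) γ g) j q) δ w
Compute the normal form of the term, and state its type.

normal form:
  λ (u : Type₀) → λ (δ : Nat) → λ (g : Nat) → λ (w : Vec u δ) → λ (v : Vec u g) → elimVec u (λ (κ : Nat) → λ (h : Vec u κ) → Vec u (elimNat (λ (d : Nat) → Nat) g (λ (x : Nat) → λ (s : Nat) → succ s) κ)) v (λ (b : Nat) → λ (α : u) → λ (γ : Vec u b) → λ (j : Vec u (elimNat (λ (τ : Nat) → Nat) g (λ (q : Nat) → λ (z : Nat) → succ z) b)) → vcons u (elimNat (λ (m : Nat) → Nat) g (λ (k : Nat) → λ (η : Nat) → succ η) b) α j) δ w
type:
  (u : Type₀) → (δ : Nat) → (g : Nat) → (w : Vec u δ) → (v : Vec u g) → Vec u (elimNat (λ (κ : Nat) → Nat) g (λ (h : Nat) → λ (d : Nat) → succ d) δ)


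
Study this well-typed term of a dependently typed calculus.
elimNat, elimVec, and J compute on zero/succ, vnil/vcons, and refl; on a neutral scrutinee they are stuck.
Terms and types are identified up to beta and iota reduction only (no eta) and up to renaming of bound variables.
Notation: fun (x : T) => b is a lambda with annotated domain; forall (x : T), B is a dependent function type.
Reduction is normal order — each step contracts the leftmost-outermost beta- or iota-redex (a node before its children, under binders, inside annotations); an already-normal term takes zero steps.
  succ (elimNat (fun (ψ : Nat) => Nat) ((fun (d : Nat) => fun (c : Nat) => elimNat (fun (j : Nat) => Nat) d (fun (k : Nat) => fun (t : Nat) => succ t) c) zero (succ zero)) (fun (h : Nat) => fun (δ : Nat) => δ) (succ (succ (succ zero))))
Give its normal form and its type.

reduced normal form:
  succ (succ zero)
inferred type:
  Nat


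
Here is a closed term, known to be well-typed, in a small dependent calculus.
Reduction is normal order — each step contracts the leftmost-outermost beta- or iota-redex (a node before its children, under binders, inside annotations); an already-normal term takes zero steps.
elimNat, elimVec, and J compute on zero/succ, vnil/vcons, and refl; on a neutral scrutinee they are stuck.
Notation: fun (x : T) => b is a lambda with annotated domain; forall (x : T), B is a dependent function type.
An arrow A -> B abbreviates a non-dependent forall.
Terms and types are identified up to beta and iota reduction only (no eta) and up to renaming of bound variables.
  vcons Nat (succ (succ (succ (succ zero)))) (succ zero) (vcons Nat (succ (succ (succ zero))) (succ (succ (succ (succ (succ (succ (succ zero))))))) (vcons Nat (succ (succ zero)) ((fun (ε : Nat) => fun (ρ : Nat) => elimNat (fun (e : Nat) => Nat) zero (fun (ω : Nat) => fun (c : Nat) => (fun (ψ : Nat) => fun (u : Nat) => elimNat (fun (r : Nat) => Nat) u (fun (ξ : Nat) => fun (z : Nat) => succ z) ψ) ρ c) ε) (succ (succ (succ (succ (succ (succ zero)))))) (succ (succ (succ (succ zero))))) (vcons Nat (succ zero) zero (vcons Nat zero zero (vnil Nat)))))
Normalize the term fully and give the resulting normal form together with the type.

reduced normal form:
  vcons Nat (succ (succ (succ (succ zero)))) (succ zero) (vcons Nat (succ (succ (succ zero))) (succ (succ (succ (succ (succ (succ (succ zero))))))) (vcons Nat (succ (succ zero)) (succ (succ (succ (succ (succ (succ (succ (succ (succ (succ (succ (succ (succ (succ (succ (succ (succ (succ (succ (succ (succ (succ (succ (succ zero)))))))))))))))))))))))) (vcons Nat (succ zero) zero (vcons Nat zero zero (vnil Nat)))))
inferred type:
  Vec Nat (succ (succ (succ (succ (succ zero)))))


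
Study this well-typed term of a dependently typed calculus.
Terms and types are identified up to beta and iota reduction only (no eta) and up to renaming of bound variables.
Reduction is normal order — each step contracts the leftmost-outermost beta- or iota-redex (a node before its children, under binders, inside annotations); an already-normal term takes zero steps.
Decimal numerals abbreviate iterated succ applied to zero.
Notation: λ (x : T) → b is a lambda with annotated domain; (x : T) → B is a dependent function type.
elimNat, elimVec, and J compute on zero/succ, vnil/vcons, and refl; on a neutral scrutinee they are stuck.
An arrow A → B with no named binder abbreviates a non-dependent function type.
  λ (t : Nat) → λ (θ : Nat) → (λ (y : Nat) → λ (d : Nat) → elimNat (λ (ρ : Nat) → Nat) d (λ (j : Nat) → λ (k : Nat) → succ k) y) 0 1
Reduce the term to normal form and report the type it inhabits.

reduced normal form:
  λ (t : Nat) → λ (θ : Nat) → 1
inferred type:
  Nat → Nat → Nat
observation: the term reaches its normal form after 3 normal-order steps.


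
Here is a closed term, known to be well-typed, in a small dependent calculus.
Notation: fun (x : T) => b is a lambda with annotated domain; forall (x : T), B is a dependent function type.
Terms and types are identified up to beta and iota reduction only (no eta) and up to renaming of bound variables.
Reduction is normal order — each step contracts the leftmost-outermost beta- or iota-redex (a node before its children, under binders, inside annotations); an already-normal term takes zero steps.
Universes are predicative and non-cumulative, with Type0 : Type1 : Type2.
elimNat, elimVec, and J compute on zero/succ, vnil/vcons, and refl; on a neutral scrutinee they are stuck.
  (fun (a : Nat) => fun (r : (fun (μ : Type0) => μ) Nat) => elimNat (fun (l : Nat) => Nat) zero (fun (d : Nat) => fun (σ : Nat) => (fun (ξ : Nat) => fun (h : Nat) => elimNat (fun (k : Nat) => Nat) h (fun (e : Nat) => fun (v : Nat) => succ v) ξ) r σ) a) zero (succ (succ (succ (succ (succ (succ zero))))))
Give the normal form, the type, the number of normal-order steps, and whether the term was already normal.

resulting normal form:
  zero
type:
  Nat
normal-order step count: 3
already normal: no
first contracted redex: a beta-redex


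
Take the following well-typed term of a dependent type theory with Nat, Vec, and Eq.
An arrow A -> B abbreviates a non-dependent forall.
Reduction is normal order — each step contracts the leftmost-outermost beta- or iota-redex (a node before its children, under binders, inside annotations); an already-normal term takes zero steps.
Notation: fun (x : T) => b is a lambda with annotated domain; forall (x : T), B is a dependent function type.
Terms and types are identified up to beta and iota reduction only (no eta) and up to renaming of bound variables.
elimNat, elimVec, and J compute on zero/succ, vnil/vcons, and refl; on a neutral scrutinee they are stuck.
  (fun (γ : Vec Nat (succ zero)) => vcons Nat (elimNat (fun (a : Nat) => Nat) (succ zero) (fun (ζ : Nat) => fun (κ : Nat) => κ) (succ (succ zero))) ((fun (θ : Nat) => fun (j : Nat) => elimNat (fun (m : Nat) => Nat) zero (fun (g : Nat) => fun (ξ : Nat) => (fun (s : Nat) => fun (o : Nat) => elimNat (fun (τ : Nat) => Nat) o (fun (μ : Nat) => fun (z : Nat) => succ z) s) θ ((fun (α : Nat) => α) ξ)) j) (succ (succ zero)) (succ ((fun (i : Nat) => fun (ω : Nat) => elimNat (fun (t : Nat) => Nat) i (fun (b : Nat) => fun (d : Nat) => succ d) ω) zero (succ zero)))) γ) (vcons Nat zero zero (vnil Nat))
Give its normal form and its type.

normal form:
  vcons Nat (succ zero) (succ (succ (succ (succ zero)))) (vcons Nat zero zero (vnil Nat))
the term's type:
  Vec Nat (succ (succ zero))
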